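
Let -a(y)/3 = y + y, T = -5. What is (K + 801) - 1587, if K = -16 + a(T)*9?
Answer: -532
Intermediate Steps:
a(y) = -6*y (a(y) = -3*(y + y) = -6*y)
K = 254 (K = -16 - 6*(-5)*9 = -16 + 30*9 = -16 + 270 = 254)
(K + 801) - 1587 = (254 + 801) - 1587 = 1055 - 1587 = -532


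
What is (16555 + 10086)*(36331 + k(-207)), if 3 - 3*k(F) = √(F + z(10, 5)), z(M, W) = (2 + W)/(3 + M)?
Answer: 967920812 - 53282*I*√8723/39 ≈ 9.6792e+8 - 1.276e+5*I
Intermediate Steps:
z(M, W) = (2 + W)/(3 + M)
k(F) = 1 - √(7/13 + F)/3 (k(F) = 1 - √(F + (2 + 5)/(3 + 10))/3 = 1 - √(F + 7/13)/3 = 1 - √(7/13 + F)/3)
(16555 + 10086)*(36331 + k(-207)) = (16555 + 10086)*(36331 + (1 - √(91 + 169*(-207))/39)) = 26641*(36331 + (1 - √(91 - 34983)/39)) = 26641*(36331 + (1 - 2*I*√8723/39)) = 26641*(36332 - 2*I*√8723/39) = 967920812 - 53282*I*√8723/39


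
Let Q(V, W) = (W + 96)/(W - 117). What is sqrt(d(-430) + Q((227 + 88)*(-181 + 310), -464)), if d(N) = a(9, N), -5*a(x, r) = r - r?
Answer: 4*sqrt(13363)/581 ≈ 0.79586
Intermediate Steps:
a(x, r) = 0 (a(x, r) = -(r - r)/5 = -1/5*0 = 0)
d(N) = 0
Q(V, W) = (96 + W)/(-117 + W)
sqrt(d(-430) + Q((227 + 88)*(-181 + 310), -464)) = sqrt(0 + (96 - 464)/(-117 - 464)) = sqrt(0 - 368/(-581)) = sqrt(0 - 1/581*(-368)) = sqrt(0 + 368/581) = sqrt(368/581) = 4*sqrt(13363)/581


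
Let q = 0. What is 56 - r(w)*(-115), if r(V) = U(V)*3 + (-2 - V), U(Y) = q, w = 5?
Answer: -749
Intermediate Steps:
U(Y) = 0
r(V) = -2 - V (r(V) = 0*3 + (-2 - V) = 0 + (-2 - V) = -2 - V)
56 - r(w)*(-115) = 56 - (-2 - 1*5)*(-115) = 56 - (-2 - 5)*(-115) = 56 - 1*(-7)*(-115) = 56 + 7*(-115) = 56 - 805 = -749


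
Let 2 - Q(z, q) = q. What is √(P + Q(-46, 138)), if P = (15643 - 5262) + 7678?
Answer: √17923 ≈ 133.88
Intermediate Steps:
Q(z, q) = 2 - q
P = 18059 (P = 10381 + 7678 = 18059)
√(P + Q(-46, 138)) = √(18059 + (2 - 1*138)) = √(18059 + (2 - 138)) = √(18059 - 136) = √17923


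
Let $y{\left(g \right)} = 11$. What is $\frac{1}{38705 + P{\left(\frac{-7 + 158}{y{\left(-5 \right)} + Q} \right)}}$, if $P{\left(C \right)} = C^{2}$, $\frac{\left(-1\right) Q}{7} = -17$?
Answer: $\frac{16900}{654137301} \approx 2.5836 \cdot 10^{-5}$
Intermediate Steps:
$Q = 119$ ($Q = \left(-7\right) \left(-17\right) = 119$)
$\frac{1}{38705 + P{\left(\frac{-7 + 158}{y{\left(-5 \right)} + Q} \right)}} = \frac{1}{38705 + \left(\frac{-7 + 158}{11 + 119}\right)^{2}} = \frac{1}{38705 + \left(\frac{151}{130}\right)^{2}} = \frac{1}{38705 + \frac{22801}{16900}} = \frac{1}{\frac{654137301}{16900}} = \frac{16900}{654137301}$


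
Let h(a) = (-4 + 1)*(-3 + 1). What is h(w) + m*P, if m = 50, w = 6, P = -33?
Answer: -1644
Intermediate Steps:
h(a) = 6 (h(a) = -3*(-2) = 6)
h(w) + m*P = 6 + 50*(-33) = 6 - 1650 = -1644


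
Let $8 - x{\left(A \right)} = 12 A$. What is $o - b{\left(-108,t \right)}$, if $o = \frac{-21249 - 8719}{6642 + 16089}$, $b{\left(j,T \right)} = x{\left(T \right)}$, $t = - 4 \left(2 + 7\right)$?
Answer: $- \frac{10031608}{22731} \approx -441.32$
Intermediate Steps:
$x{\left(A \right)} = 8 - 12 A$
$t = -36$ ($t = \left(-4\right) 9 = -36$)
$b{\left(j,T \right)} = 8 - 12 T$
$o = - \frac{29968}{22731} \approx -1.3184$
$o - b{\left(-108,t \right)} = - \frac{29968}{22731} - \left(8 - -432\right) = - \frac{29968}{22731} - \left(8 + 432\right) = - \frac{29968}{22731} - 440 = - \frac{10031608}{22731}$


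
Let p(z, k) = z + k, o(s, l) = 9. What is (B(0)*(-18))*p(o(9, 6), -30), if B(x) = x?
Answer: 0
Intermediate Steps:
p(z, k) = k + z
(B(0)*(-18))*p(o(9, 6), -30) = (0*(-18))*(-30 + 9) = 0*(-21) = 0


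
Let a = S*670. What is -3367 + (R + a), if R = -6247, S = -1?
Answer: -10284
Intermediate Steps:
a = -670 (a = -1*670 = -670)
-3367 + (R + a) = -3367 + (-6247 - 670) = -3367 - 6917 = -10284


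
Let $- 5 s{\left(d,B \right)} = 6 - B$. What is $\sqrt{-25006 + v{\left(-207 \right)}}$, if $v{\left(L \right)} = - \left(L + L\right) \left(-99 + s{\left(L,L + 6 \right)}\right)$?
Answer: $\frac{i \sqrt{2078290}}{5} \approx 288.33 i$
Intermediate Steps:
$s{\left(d,B \right)} = - \frac{6}{5} + \frac{B}{5}$ ($s{\left(d,B \right)} = - \frac{6 - B}{5} = - \frac{6}{5} + \frac{B}{5}$)
$v{\left(L \right)} = - 2 L \left(-99 + \frac{L}{5}\right)$ ($v{\left(L \right)} = - \left(L + L\right) \left(-99 + \left(- \frac{6}{5} + \frac{L + 6}{5}\right)\right) = - 2 L \left(-99 + \left(- \frac{6}{5} + \frac{6 + L}{5}\right)\right) = - 2 L \left(-99 + \left(- \frac{6}{5} + \left(\frac{6}{5} + \frac{L}{5}\right)\right)\right) = - 2 L \left(-99 + \frac{L}{5}\right)$)
$\sqrt{-25006 + v{\left(-207 \right)}} = \sqrt{-25006 + \frac{2}{5} \left(-207\right) \left(495 - -207\right)} = \sqrt{-25006 + \frac{2}{5} \left(-207\right) \left(495 + 207\right)} = \sqrt{-25006 + \frac{2}{5} \left(-207\right) 702} = \sqrt{-25006 - \frac{290628}{5}} = \sqrt{- \frac{415658}{5}} = \frac{i \sqrt{2078290}}{5}$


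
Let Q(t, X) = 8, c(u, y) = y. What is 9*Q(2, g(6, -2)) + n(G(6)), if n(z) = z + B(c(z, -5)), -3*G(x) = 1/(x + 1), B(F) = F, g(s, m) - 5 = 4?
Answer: 1406/21 ≈ 66.952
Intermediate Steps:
g(s, m) = 9 (g(s, m) = 5 + 4 = 9)
G(x) = -1/(3*(1 + x)) (G(x) = -1/(3*(x + 1)) = -1/(3*(1 + x)))
n(z) = -5 + z (n(z) = z - 5 = -5 + z)
9*Q(2, g(6, -2)) + n(G(6)) = 9*8 + (-5 - 1/(3 + 3*6)) = 72 + (-5 - 1/(3 + 18)) = 72 + (-5 - 1/21) = 72 - 106/21 = 1406/21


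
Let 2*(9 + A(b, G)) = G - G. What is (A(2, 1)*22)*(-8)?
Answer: 1584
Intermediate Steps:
A(b, G) = -9 (A(b, G) = -9 + (G - G)/2 = -9 + (½)*0 = -9 + 0 = -9)
(A(2, 1)*22)*(-8) = -9*22*(-8) = -198*(-8) = 1584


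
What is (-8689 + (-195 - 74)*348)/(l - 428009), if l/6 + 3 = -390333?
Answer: 102301/2770025 ≈ 0.036931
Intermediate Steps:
l = -2342016 (l = -18 + 6*(-390333) = -18 - 2341998 = -2342016)
(-8689 + (-195 - 74)*348)/(l - 428009) = (-8689 + (-195 - 74)*348)/(-2342016 - 428009) = (-8689 - 269*348)/(-2770025) = (-8689 - 93612)*(-1/2770025) = -102301*(-1/2770025) = 102301/2770025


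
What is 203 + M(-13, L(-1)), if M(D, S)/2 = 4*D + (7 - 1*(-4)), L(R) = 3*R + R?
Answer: 121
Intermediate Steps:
L(R) = 4*R
M(D, S) = 22 + 8*D (M(D, S) = 2*(4*D + (7 - 1*(-4))) = 2*(4*D + (7 + 4)) = 2*(4*D + 11) = 2*(11 + 4*D) = 22 + 8*D)
203 + M(-13, L(-1)) = 203 + (22 + 8*(-13)) = 203 + (22 - 104) = 203 - 82 = 121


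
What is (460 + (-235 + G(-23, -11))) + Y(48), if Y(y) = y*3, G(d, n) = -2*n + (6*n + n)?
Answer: 314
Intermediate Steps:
G(d, n) = 5*n (G(d, n) = -2*n + 7*n = 5*n)
Y(y) = 3*y
(460 + (-235 + G(-23, -11))) + Y(48) = (460 + (-235 + 5*(-11))) + 3*48 = (460 + (-235 - 55)) + 144 = (460 - 290) + 144 = 170 + 144 = 314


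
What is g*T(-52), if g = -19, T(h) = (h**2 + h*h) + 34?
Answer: -103398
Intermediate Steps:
T(h) = 34 + 2*h**2 (T(h) = (h**2 + h**2) + 34 = 2*h**2 + 34 = 34 + 2*h**2)
g*T(-52) = -19*(34 + 2*(-52)**2) = -19*(34 + 2*2704) = -19*(34 + 5408) = -19*5442 = -103398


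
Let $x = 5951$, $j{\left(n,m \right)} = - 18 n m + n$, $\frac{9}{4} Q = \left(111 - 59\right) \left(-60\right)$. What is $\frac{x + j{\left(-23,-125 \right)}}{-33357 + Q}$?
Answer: $\frac{137466}{104231} \approx 1.3189$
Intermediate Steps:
$Q = - \frac{4160}{3}$ ($Q = \frac{4 \left(111 - 59\right) \left(-60\right)}{9} = \frac{4 \cdot 52 \left(-60\right)}{9} = \frac{4}{9} \left(-3120\right) = - \frac{4160}{3} \approx -1386.7$)
$j{\left(n,m \right)} = n - 18 m n$ ($j{\left(n,m \right)} = - 18 m n + n = n - 18 m n$)
$\frac{x + j{\left(-23,-125 \right)}}{-33357 + Q} = \frac{5951 - 23 \left(1 - -2250\right)}{-33357 - \frac{4160}{3}} = \frac{5951 - 23 \left(1 + 2250\right)}{- \frac{104231}{3}} = \left(5951 - 51773\right) \left(- \frac{3}{104231}\right) = \left(-45822\right) \left(- \frac{3}{104231}\right) = \frac{137466}{104231}$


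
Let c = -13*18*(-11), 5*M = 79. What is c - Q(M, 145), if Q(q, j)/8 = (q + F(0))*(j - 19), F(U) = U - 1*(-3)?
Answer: -81882/5 ≈ -16376.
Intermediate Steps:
M = 79/5 (M = (1/5)*79 = 79/5 ≈ 15.800)
F(U) = 3 + U (F(U) = U + 3 = 3 + U)
Q(q, j) = 8*(-19 + j)*(3 + q) (Q(q, j) = 8*((q + (3 + 0))*(j - 19)) = 8*((q + 3)*(-19 + j)) = 8*((3 + q)*(-19 + j)) = 8*((-19 + j)*(3 + q)) = 8*(-19 + j)*(3 + q))
c = 2574 (c = -234*(-11) = 2574)
c - Q(M, 145) = 2574 - (-456 - 152*79/5 + 24*145 + 8*145*(79/5)) = 2574 - (-456 - 12008/5 + 3480 + 18328) = 2574 - 1*94752/5 = 2574 - 94752/5 = -81882/5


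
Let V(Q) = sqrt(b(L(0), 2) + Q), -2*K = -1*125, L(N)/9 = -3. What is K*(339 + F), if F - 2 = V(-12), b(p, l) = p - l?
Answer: 42625/2 + 125*I*sqrt(41)/2 ≈ 21313.0 + 400.2*I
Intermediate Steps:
L(N) = -27 (L(N) = 9*(-3) = -27)
K = 125/2 (K = -(-1)*125/2 = -1/2*(-125) = 125/2 ≈ 62.500)
V(Q) = sqrt(-29 + Q) (V(Q) = sqrt((-27 - 1*2) + Q) = sqrt((-27 - 2) + Q) = sqrt(-29 + Q))
F = 2 + I*sqrt(41) (F = 2 + sqrt(-29 - 12) = 2 + sqrt(-41) = 2 + I*sqrt(41) ≈ 2.0 + 6.4031*I)
K*(339 + F) = 125*(339 + (2 + I*sqrt(41)))/2 = 125*(341 + I*sqrt(41))/2 = 42625/2 + 125*I*sqrt(41)/2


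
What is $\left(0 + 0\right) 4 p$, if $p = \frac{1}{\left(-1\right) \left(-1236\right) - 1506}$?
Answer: $0$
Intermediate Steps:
$p = - \frac{1}{270}$ ($p = \frac{1}{1236 - 1506} = \frac{1}{-270} = - \frac{1}{270} \approx -0.0037037$)
$\left(0 + 0\right) 4 p = \left(0 + 0\right) 4 \left(- \frac{1}{270}\right) = 0 \cdot 4 \left(- \frac{1}{270}\right) = 0 \left(- \frac{1}{270}\right) = 0$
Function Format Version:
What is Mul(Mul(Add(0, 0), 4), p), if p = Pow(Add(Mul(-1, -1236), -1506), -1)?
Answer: 0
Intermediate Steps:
p = Rational(-1, 270) (p = Pow(Add(1236, -1506), -1) = Pow(-270, -1) = Rational(-1, 270) ≈ -0.0037037)
Mul(Mul(Add(0, 0), 4), p) = Mul(Mul(Add(0, 0), 4), Rational(-1, 270)) = Mul(Mul(0, 4), Rational(-1, 270)) = Mul(0, Rational(-1, 270)) = 0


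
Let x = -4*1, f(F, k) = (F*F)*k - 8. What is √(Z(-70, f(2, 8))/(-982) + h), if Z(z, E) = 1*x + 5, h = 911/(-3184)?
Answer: 3*I*√4873431793/390836 ≈ 0.53585*I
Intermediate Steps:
f(F, k) = -8 + k*F² (f(F, k) = F²*k - 8 = k*F² - 8 = -8 + k*F²)
h = -911/3184 (h = 911*(-1/3184) = -911/3184 ≈ -0.28612)
x = -4
Z(z, E) = 1 (Z(z, E) = 1*(-4) + 5 = -4 + 5 = 1)
√(Z(-70, f(2, 8))/(-982) + h) = √(1/(-982) - 911/3184) = √(1*(-1/982) - 911/3184) = √(-1/982 - 911/3184) = √(-448893/1563344) = 3*I*√4873431793/390836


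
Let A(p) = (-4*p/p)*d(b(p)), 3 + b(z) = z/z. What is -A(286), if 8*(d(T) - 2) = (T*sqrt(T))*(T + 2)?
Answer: 8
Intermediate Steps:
b(z) = -2 (b(z) = -3 + z/z = -3 + 1 = -2)
d(T) = 2 + T**(3/2)*(2 + T)/8 (d(T) = 2 + ((T*sqrt(T))*(T + 2))/8 = 2 + (T**(3/2)*(2 + T))/8 = 2 + T**(3/2)*(2 + T)/8)
A(p) = -8 (A(p) = (-4*p/p)*(2 + (-2)**(3/2)/4 + (-2)**(5/2)/8) = (-4*1)*(2 + (-2*I*sqrt(2))/4 + (4*I*sqrt(2))/8) = -4*(2 - I*sqrt(2)/2 + I*sqrt(2)/2) = -4*2 = -8)
-A(286) = -1*(-8) = 8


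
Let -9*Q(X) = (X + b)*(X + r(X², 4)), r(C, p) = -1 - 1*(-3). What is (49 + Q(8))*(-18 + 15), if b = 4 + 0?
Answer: -107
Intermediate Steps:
r(C, p) = 2 (r(C, p) = -1 + 3 = 2)
b = 4
Q(X) = -(2 + X)*(4 + X)/9 (Q(X) = -(X + 4)*(X + 2)/9 = -(4 + X)*(2 + X)/9 = -(2 + X)*(4 + X)/9)
(49 + Q(8))*(-18 + 15) = (49 + (-8/9 - ⅔*8 - ⅑*8²))*(-18 + 15) = (49 + (-8/9 - 16/3 - ⅑*64))*(-3) = (49 + (-8/9 - 16/3 - 64/9))*(-3) = (49 - 40/3)*(-3) = (107/3)*(-3) = -107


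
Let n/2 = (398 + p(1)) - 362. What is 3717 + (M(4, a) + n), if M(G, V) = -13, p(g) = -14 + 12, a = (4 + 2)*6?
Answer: 3772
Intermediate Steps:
a = 36 (a = 6*6 = 36)
p(g) = -2
n = 68 (n = 2*((398 - 2) - 362) = 2*(396 - 362) = 2*34 = 68)
3717 + (M(4, a) + n) = 3717 + (-13 + 68) = 3717 + 55 = 3772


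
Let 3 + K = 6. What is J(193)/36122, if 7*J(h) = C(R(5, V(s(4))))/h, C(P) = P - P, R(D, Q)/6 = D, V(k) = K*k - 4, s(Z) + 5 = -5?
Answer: 0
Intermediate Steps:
K = 3 (K = -3 + 6 = 3)
s(Z) = -10 (s(Z) = -5 - 5 = -10)
V(k) = -4 + 3*k (V(k) = 3*k - 4 = -4 + 3*k)
R(D, Q) = 6*D
C(P) = 0
J(h) = 0 (J(h) = (0/h)/7 = (⅐)*0 = 0)
J(193)/36122 = 0/36122 = 0*(1/36122) = 0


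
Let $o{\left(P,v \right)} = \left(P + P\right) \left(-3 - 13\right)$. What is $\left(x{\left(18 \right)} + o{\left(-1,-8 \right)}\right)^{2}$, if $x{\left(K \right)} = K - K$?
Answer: $1024$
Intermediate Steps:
$x{\left(K \right)} = 0$
$o{\left(P,v \right)} = - 32 P$ ($o{\left(P,v \right)} = 2 P \left(-16\right) = - 32 P$)
$\left(x{\left(18 \right)} + o{\left(-1,-8 \right)}\right)^{2} = \left(0 - -32\right)^{2} = \left(0 + 32\right)^{2} = 32^{2} = 1024$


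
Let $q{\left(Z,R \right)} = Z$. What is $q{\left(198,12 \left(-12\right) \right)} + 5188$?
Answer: $5386$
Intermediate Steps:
$q{\left(198,12 \left(-12\right) \right)} + 5188 = 198 + 5188 = 5386$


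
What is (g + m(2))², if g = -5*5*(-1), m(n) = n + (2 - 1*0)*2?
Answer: 961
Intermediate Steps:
m(n) = 4 + n (m(n) = n + (2 + 0)*2 = n + 2*2 = n + 4 = 4 + n)
g = 25 (g = -25*(-1) = 25)
(g + m(2))² = (25 + (4 + 2))² = (25 + 6)² = 31² = 961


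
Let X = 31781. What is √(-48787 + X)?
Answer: I*√17006 ≈ 130.41*I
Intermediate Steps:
√(-48787 + X) = √(-48787 + 31781) = √(-17006) = I*√17006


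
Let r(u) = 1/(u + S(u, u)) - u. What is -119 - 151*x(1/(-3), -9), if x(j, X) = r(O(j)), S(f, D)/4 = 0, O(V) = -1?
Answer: -119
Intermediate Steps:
S(f, D) = 0 (S(f, D) = 4*0 = 0)
r(u) = 1/u - u (r(u) = 1/(u + 0) - u = 1/u - u)
x(j, X) = 0 (x(j, X) = 1/(-1) - 1*(-1) = -1 + 1 = 0)
-119 - 151*x(1/(-3), -9) = -119 - 151*0 = -119 + 0 = -119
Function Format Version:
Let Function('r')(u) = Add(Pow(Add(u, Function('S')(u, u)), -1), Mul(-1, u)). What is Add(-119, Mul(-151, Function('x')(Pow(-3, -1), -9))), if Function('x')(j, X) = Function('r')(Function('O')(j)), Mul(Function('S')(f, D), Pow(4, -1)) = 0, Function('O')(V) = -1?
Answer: -119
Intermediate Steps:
Function('S')(f, D) = 0 (Function('S')(f, D) = Mul(4, 0) = 0)
Function('r')(u) = Add(Pow(u, -1), Mul(-1, u)) (Function('r')(u) = Add(Pow(Add(u, 0), -1), Mul(-1, u)) = Add(Pow(u, -1), Mul(-1, u)))
Function('x')(j, X) = 0 (Function('x')(j, X) = Add(Pow(-1, -1), Mul(-1, -1)) = Add(-1, 1) = 0)
Add(-119, Mul(-151, Function('x')(Pow(-3, -1), -9))) = Add(-119, Mul(-151, 0)) = Add(-119, 0) = -119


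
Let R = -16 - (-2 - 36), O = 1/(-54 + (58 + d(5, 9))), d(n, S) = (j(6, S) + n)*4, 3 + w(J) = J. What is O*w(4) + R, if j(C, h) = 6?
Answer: 1057/48 ≈ 22.021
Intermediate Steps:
w(J) = -3 + J
d(n, S) = 24 + 4*n (d(n, S) = (6 + n)*4 = 24 + 4*n)
O = 1/48 (O = 1/(-54 + (58 + (24 + 4*5))) = 1/(-54 + (58 + (24 + 20))) = 1/(-54 + (58 + 44)) = 1/(-54 + 102) = 1/48 ≈ 0.020833)
R = 22 (R = -16 - 1*(-38) = -16 + 38 = 22)
O*w(4) + R = (-3 + 4)/48 + 22 = (1/48)*1 + 22 = 1/48 + 22 = 1057/48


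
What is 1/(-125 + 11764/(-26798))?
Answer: -13399/1680757 ≈ -0.0079720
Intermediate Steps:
1/(-125 + 11764/(-26798)) = 1/(-125 + 11764*(-1/26798)) = 1/(-125 - 5882/13399) = 1/(-1680757/13399) = -13399/1680757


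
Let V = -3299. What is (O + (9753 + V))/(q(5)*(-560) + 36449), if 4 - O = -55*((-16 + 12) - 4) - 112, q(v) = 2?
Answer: 6130/35329 ≈ 0.17351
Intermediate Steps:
O = -324 (O = 4 - (-55*((-16 + 12) - 4) - 112) = 4 - (-55*(-4 - 4) - 112) = 4 - (-55*(-8) - 112) = 4 - (440 - 112) = 4 - 1*328 = 4 - 328 = -324)
(O + (9753 + V))/(q(5)*(-560) + 36449) = (-324 + (9753 - 3299))/(2*(-560) + 36449) = (-324 + 6454)/(-1120 + 36449) = 6130/35329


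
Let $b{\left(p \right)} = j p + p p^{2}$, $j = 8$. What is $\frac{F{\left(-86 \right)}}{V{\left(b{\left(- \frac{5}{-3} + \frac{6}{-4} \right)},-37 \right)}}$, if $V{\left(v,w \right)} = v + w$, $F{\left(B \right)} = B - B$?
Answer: $0$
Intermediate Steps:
$F{\left(B \right)} = 0$
$b{\left(p \right)} = p^{3} + 8 p$ ($b{\left(p \right)} = 8 p + p p^{2} = 8 p + p^{3} = p^{3} + 8 p$)
$\frac{F{\left(-86 \right)}}{V{\left(b{\left(- \frac{5}{-3} + \frac{6}{-4} \right)},-37 \right)}} = \frac{0}{\left(- \frac{5}{-3} + \frac{6}{-4}\right) \left(8 + \left(- \frac{5}{-3} + \frac{6}{-4}\right)^{2}\right) - 37} = \frac{0}{\left(\left(-5\right) \left(- \frac{1}{3}\right) + 6 \left(- \frac{1}{4}\right)\right) \left(8 + \left(\left(-5\right) \left(- \frac{1}{3}\right) + 6 \left(- \frac{1}{4}\right)\right)^{2}\right) - 37} = \frac{0}{\left(\frac{5}{3} - \frac{3}{2}\right) \left(8 + \left(\frac{5}{3} - \frac{3}{2}\right)^{2}\right) - 37} = \frac{0}{\frac{8 + \left(\frac{1}{6}\right)^{2}}{6} - 37} = \frac{0}{\frac{8 + \frac{1}{36}}{6} - 37} = \frac{0}{\frac{1}{6} \cdot \frac{289}{36} - 37} = \frac{0}{\frac{289}{216} - 37} = \frac{0}{- \frac{7703}{216}} = 0 \left(- \frac{216}{7703}\right) = 0$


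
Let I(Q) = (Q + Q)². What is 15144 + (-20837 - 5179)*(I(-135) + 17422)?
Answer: -2349802008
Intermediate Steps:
I(Q) = 4*Q² (I(Q) = (2*Q)² = 4*Q²)
15144 + (-20837 - 5179)*(I(-135) + 17422) = 15144 + (-20837 - 5179)*(4*(-135)² + 17422) = 15144 - 26016*(4*18225 + 17422) = 15144 - 26016*(72900 + 17422) = 15144 - 26016*90322 = 15144 - 2349817152 = -2349802008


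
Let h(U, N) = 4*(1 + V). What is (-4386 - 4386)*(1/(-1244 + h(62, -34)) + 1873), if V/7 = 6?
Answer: -4403226015/268 ≈ -1.6430e+7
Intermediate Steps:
V = 42 (V = 7*6 = 42)
h(U, N) = 172 (h(U, N) = 4*(1 + 42) = 4*43 = 172)
(-4386 - 4386)*(1/(-1244 + h(62, -34)) + 1873) = (-4386 - 4386)*(1/(-1244 + 172) + 1873) = -8772*(1/(-1072) + 1873) = -8772*(-1/1072 + 1873) = -8772*2007855/1072 = -4403226015/268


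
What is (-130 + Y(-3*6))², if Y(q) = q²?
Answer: 37636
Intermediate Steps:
(-130 + Y(-3*6))² = (-130 + (-3*6)²)² = (-130 + (-18)²)² = (-130 + 324)² = 194² = 37636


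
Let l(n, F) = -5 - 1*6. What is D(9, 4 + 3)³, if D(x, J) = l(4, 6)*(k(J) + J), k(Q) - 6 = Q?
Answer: -10648000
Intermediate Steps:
k(Q) = 6 + Q
l(n, F) = -11 (l(n, F) = -5 - 6 = -11)
D(x, J) = -66 - 22*J (D(x, J) = -11*((6 + J) + J) = -11*(6 + 2*J) = -66 - 22*J)
D(9, 4 + 3)³ = (-66 - 22*(4 + 3))³ = (-66 - 22*7)³ = (-66 - 154)³ = (-220)³ = -10648000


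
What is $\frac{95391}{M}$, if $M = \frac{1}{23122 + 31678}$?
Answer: $5227426800$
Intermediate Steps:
$M = \frac{1}{54800} \approx 1.8248 \cdot 10^{-5}$
$\frac{95391}{M} = 95391 \frac{1}{\frac{1}{54800}} = 95391 \cdot 54800 = 5227426800$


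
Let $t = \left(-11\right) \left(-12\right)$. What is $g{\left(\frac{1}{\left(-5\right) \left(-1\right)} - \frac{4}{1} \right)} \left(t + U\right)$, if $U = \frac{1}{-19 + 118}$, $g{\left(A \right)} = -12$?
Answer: $- \frac{52276}{33} \approx -1584.1$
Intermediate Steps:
$t = 132$
$U = \frac{1}{99} \approx 0.010101$
$g{\left(\frac{1}{\left(-5\right) \left(-1\right)} - \frac{4}{1} \right)} \left(t + U\right) = - 12 \left(132 + \frac{1}{99}\right) = \left(-12\right) \frac{13069}{99} = - \frac{52276}{33}$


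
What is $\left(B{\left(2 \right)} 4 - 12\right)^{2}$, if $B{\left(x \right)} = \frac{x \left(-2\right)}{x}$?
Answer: $400$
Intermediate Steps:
$B{\left(x \right)} = -2$ ($B{\left(x \right)} = \frac{\left(-2\right) x}{x} = -2$)
$\left(B{\left(2 \right)} 4 - 12\right)^{2} = \left(\left(-2\right) 4 - 12\right)^{2} = \left(-8 - 12\right)^{2} = \left(-20\right)^{2} = 400$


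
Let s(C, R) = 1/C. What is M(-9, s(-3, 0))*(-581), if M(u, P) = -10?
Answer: 5810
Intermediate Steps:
M(-9, s(-3, 0))*(-581) = -10*(-581) = 5810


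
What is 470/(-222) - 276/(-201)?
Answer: -5533/7437 ≈ -0.74398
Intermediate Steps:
470/(-222) - 276/(-201) = 470*(-1/222) - 276*(-1/201) = -235/111 + 92/67 = -5533/7437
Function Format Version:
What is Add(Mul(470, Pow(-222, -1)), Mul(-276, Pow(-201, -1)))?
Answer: Rational(-5533, 7437) ≈ -0.74398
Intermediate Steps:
Add(Mul(470, Pow(-222, -1)), Mul(-276, Pow(-201, -1))) = Add(Mul(470, Rational(-1, 222)), Mul(-276, Rational(-1, 201))) = Add(Rational(-235, 111), Rational(92, 67)) = Rational(-5533, 7437)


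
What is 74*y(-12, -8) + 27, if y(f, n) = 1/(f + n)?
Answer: 233/10 ≈ 23.300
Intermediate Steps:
74*y(-12, -8) + 27 = 74/(-12 - 8) + 27 = 74/(-20) + 27 = 74*(-1/20) + 27 = -37/10 + 27 = 233/10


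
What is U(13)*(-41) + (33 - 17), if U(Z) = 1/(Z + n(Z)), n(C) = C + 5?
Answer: 455/31 ≈ 14.677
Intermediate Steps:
n(C) = 5 + C
U(Z) = 1/(5 + 2*Z) (U(Z) = 1/(Z + (5 + Z)) = 1/(5 + 2*Z))
U(13)*(-41) + (33 - 17) = -41/(5 + 2*13) + (33 - 17) = -41/(5 + 26) + 16 = -41/31 + 16 = 455/31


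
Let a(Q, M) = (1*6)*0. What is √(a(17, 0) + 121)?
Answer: 11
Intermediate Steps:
a(Q, M) = 0 (a(Q, M) = 6*0 = 0)
√(a(17, 0) + 121) = √(0 + 121) = √121 = 11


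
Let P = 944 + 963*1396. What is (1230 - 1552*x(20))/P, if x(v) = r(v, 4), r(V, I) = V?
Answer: -14905/672646 ≈ -0.022159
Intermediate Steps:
x(v) = v
P = 1345292 (P = 944 + 1344348 = 1345292)
(1230 - 1552*x(20))/P = (1230 - 1552*20)/1345292 = (1230 - 31040)*(1/1345292) = -29810*1/1345292 = -14905/672646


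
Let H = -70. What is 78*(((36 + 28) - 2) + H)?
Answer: -624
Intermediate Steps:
78*(((36 + 28) - 2) + H) = 78*(((36 + 28) - 2) - 70) = 78*((64 - 2) - 70) = 78*(62 - 70) = 78*(-8) = -624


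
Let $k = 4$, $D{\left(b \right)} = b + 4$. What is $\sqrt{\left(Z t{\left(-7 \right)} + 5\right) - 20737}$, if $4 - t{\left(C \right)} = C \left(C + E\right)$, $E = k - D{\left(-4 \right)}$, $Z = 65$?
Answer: $i \sqrt{21837} \approx 147.77 i$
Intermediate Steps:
$D{\left(b \right)} = 4 + b$
$E = 4$ ($E = 4 - \left(4 - 4\right) = 4 - 0 = 4 + 0 = 4$)
$t{\left(C \right)} = 4 - C \left(4 + C\right)$ ($t{\left(C \right)} = 4 - C \left(C + 4\right) = 4 - C \left(4 + C\right)$)
$\sqrt{\left(Z t{\left(-7 \right)} + 5\right) - 20737} = \sqrt{\left(65 \left(4 - \left(-7\right)^{2} - -28\right) + 5\right) - 20737} = \sqrt{\left(65 \left(4 - 49 + 28\right) + 5\right) - 20737} = \sqrt{\left(65 \left(-17\right) + 5\right) - 20737} = \sqrt{\left(-1105 + 5\right) - 20737} = \sqrt{-1100 - 20737} = \sqrt{-21837} = i \sqrt{21837}$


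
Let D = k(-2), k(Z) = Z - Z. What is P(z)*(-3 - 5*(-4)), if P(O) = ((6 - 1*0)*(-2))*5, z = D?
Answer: -1020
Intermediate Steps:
k(Z) = 0
D = 0
z = 0
P(O) = -60 (P(O) = ((6 + 0)*(-2))*5 = (6*(-2))*5 = -12*5 = -60)
P(z)*(-3 - 5*(-4)) = -60*(-3 - 5*(-4)) = -60*(-3 + 20) = -60*17 = -1020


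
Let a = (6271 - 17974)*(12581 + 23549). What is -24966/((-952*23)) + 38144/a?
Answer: 2638880837429/2314568080860 ≈ 1.1401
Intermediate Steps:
a = -422829390 (a = -11703*36130 = -422829390)
-24966/((-952*23)) + 38144/a = -24966/((-952*23)) + 38144/(-422829390) = -24966/(-21896) + 38144*(-1/422829390) = -24966*(-1/21896) - 19072/211414695 = 12483/10948 - 19072/211414695 = 2638880837429/2314568080860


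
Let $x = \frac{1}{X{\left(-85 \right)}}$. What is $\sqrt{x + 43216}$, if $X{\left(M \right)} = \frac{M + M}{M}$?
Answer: $\frac{\sqrt{172866}}{2} \approx 207.89$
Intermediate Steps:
$X{\left(M \right)} = 2$ ($X{\left(M \right)} = \frac{2 M}{M} = 2$)
$x = \frac{1}{2} \approx 0.5$
$\sqrt{x + 43216} = \sqrt{\frac{1}{2} + 43216} = \sqrt{\frac{86433}{2}} = \frac{\sqrt{172866}}{2}$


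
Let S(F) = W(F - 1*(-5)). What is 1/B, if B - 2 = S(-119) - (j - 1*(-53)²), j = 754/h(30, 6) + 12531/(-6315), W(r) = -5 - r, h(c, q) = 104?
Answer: 8420/24542063 ≈ 0.00034308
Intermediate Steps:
S(F) = -10 - F (S(F) = -5 - (F - 1*(-5)) = -5 - (F + 5) = -5 - (5 + F) = -5 + (-5 - F) = -10 - F)
j = 44337/8420 (j = 754/104 + 12531/(-6315) = 754*(1/104) + 12531*(-1/6315) = 29/4 - 4177/2105 = 44337/8420 ≈ 5.2657)
B = 24542063/8420 (B = 2 + ((-10 - 1*(-119)) - (44337/8420 - 1*(-53)²)) = 2 + ((-10 + 119) - (44337/8420 - 1*2809)) = 2 + (109 - (44337/8420 - 2809)) = 2 + (109 - 1*(-23607443/8420)) = 2 + (109 + 23607443/8420) = 2 + 24525223/8420 = 24542063/8420 ≈ 2914.7)
1/B = 1/(24542063/8420) = 8420/24542063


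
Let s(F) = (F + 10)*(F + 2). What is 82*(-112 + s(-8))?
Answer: -10168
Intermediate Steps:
s(F) = (2 + F)*(10 + F) (s(F) = (10 + F)*(2 + F) = (2 + F)*(10 + F))
82*(-112 + s(-8)) = 82*(-112 + (20 + (-8)² + 12*(-8))) = 82*(-112 + (20 + 64 - 96)) = 82*(-112 - 12) = 82*(-124) = -10168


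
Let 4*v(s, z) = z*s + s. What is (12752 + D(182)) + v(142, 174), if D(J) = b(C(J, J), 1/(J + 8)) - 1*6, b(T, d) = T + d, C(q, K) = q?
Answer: 1818348/95 ≈ 19141.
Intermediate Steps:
v(s, z) = s/4 + s*z/4 (v(s, z) = (z*s + s)/4 = (s*z + s)/4 = (s + s*z)/4 = s/4 + s*z/4)
D(J) = -6 + J + 1/(8 + J) (D(J) = (J + 1/(J + 8)) - 1*6 = (J + 1/(8 + J)) - 6 = -6 + J + 1/(8 + J))
(12752 + D(182)) + v(142, 174) = (12752 + (1 + (-6 + 182)*(8 + 182))/(8 + 182)) + (1/4)*142*(1 + 174) = (12752 + (1 + 176*190)/190) + (1/4)*142*175 = (12752 + (1 + 33440)/190) + 12425/2 = (12752 + (1/190)*33441) + 12425/2 = (12752 + 33441/190) + 12425/2 = 2456321/190 + 12425/2 = 1818348/95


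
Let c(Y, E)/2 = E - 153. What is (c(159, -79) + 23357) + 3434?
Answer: 26327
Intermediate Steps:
c(Y, E) = -306 + 2*E (c(Y, E) = 2*(E - 153) = 2*(-153 + E) = -306 + 2*E)
(c(159, -79) + 23357) + 3434 = ((-306 + 2*(-79)) + 23357) + 3434 = ((-306 - 158) + 23357) + 3434 = (-464 + 23357) + 3434 = 22893 + 3434 = 26327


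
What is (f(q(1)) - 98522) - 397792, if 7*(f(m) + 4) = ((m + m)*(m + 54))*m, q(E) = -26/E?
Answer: -490910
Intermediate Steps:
f(m) = -4 + 2*m**2*(54 + m)/7 (f(m) = -4 + (((m + m)*(m + 54))*m)/7 = -4 + (((2*m)*(54 + m))*m)/7 = -4 + ((2*m*(54 + m))*m)/7 = -4 + (2*m**2*(54 + m))/7 = -4 + 2*m**2*(54 + m)/7)
(f(q(1)) - 98522) - 397792 = ((-4 + 2*(-26/1)**3/7 + 108*(-26/1)**2/7) - 98522) - 397792 = ((-4 + 2*(-26*1)**3/7 + 108*(-26*1)**2/7) - 98522) - 397792 = ((-4 + (2/7)*(-26)**3 + (108/7)*(-26)**2) - 98522) - 397792 = ((-4 + (2/7)*(-17576) + (108/7)*676) - 98522) - 397792 = ((-4 - 35152/7 + 73008/7) - 98522) - 397792 = (5404 - 98522) - 397792 = -93118 - 397792 = -490910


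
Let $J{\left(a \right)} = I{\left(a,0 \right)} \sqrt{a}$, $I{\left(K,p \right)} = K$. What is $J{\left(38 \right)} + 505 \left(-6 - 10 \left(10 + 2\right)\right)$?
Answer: $-63630 + 38 \sqrt{38} \approx -63396.0$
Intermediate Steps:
$J{\left(a \right)} = a^{\frac{3}{2}}$ ($J{\left(a \right)} = a \sqrt{a} = a^{\frac{3}{2}}$)
$J{\left(38 \right)} + 505 \left(-6 - 10 \left(10 + 2\right)\right) = 38^{\frac{3}{2}} + 505 \left(-6 - 10 \left(10 + 2\right)\right) = 38 \sqrt{38} + 505 \left(-6 - 120\right) = 38 \sqrt{38} + 505 \left(-126\right) = 38 \sqrt{38} - 63630 = -63630 + 38 \sqrt{38}$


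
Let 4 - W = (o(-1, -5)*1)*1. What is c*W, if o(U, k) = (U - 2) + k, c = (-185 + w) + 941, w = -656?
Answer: 1200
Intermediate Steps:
c = 100 (c = (-185 - 656) + 941 = -841 + 941 = 100)
o(U, k) = -2 + U + k (o(U, k) = (-2 + U) + k = -2 + U + k)
W = 12 (W = 4 - (-2 - 1 - 5)*1 = 4 - (-8*1) = 4 - (-8) = 4 - 1*(-8) = 4 + 8 = 12)
c*W = 100*12 = 1200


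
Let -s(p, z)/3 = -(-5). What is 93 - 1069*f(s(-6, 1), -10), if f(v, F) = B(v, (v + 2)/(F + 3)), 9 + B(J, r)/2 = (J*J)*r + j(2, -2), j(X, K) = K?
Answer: -6088373/7 ≈ -8.6977e+5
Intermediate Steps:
s(p, z) = -15 (s(p, z) = -(-3)*1*(-5) = -(-3)*(-5) = -3*5 = -15)
B(J, r) = -22 + 2*r*J² (B(J, r) = -18 + 2*((J*J)*r - 2) = -18 + 2*(J²*r - 2) = -18 + 2*(r*J² - 2) = -18 + 2*(-2 + r*J²) = -18 + (-4 + 2*r*J²) = -22 + 2*r*J²)
f(v, F) = -22 + 2*v²*(2 + v)/(3 + F) (f(v, F) = -22 + 2*((v + 2)/(F + 3))*v² = -22 + 2*((2 + v)/(3 + F))*v² = -22 + 2*v²*(2 + v)/(3 + F))
93 - 1069*f(s(-6, 1), -10) = 93 - 2138*(-33 - 11*(-10) + (-15)²*(2 - 15))/(3 - 10) = 93 - 2138*(-33 + 110 + 225*(-13))/(-7) = 93 - 2138*(-1)*(-33 + 110 - 2925)/7 = 93 - 2138*(-1)*(-2848)/7 = 93 - 1069*5696/7 = 93 - 6089024/7 = -6088373/7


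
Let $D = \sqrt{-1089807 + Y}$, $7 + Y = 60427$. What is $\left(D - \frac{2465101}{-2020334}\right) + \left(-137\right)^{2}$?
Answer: $\frac{37922113947}{2020334} + i \sqrt{1029387} \approx 18770.0 + 1014.6 i$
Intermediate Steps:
$Y = 60420$ ($Y = -7 + 60427 = 60420$)
$D = i \sqrt{1029387}$ ($D = \sqrt{-1089807 + 60420} = \sqrt{-1029387} = i \sqrt{1029387} \approx 1014.6 i$)
$\left(D - \frac{2465101}{-2020334}\right) + \left(-137\right)^{2} = \left(i \sqrt{1029387} - \frac{2465101}{-2020334}\right) + \left(-137\right)^{2} = \left(i \sqrt{1029387} - - \frac{2465101}{2020334}\right) + 18769 = \left(i \sqrt{1029387} + \frac{2465101}{2020334}\right) + 18769 = \left(\frac{2465101}{2020334} + i \sqrt{1029387}\right) + 18769 = \frac{37922113947}{2020334} + i \sqrt{1029387}$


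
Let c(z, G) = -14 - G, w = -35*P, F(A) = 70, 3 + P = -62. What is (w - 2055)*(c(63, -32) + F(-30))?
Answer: 19360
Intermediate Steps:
P = -65 (P = -3 - 62 = -65)
w = 2275 (w = -35*(-65) = 2275)
(w - 2055)*(c(63, -32) + F(-30)) = (2275 - 2055)*((-14 - 1*(-32)) + 70) = 220*((-14 + 32) + 70) = 220*(18 + 70) = 220*88 = 19360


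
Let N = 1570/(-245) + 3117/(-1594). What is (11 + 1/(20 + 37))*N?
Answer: -205120186/2226021 ≈ -92.147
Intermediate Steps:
N = -653249/78106 (N = 1570*(-1/245) + 3117*(-1/1594) = -314/49 - 3117/1594 = -653249/78106 ≈ -8.3636)
(11 + 1/(20 + 37))*N = (11 + 1/(20 + 37))*(-653249/78106) = (11 + 1/57)*(-653249/78106) = (628/57)*(-653249/78106) = -205120186/2226021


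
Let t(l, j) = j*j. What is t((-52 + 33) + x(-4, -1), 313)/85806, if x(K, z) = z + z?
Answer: 97969/85806 ≈ 1.1418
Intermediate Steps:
x(K, z) = 2*z
t(l, j) = j²
t((-52 + 33) + x(-4, -1), 313)/85806 = 313²/85806 = 97969*(1/85806) = 97969/85806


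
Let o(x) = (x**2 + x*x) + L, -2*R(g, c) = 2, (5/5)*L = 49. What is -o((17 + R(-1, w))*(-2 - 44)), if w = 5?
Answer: -1083441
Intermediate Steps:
L = 49
R(g, c) = -1 (R(g, c) = -1/2*2 = -1)
o(x) = 49 + 2*x**2 (o(x) = (x**2 + x*x) + 49 = (x**2 + x**2) + 49 = 2*x**2 + 49 = 49 + 2*x**2)
-o((17 + R(-1, w))*(-2 - 44)) = -(49 + 2*((17 - 1)*(-2 - 44))**2) = -(49 + 2*(16*(-46))**2) = -(49 + 2*(-736)**2) = -(49 + 2*541696) = -(49 + 1083392) = -1*1083441 = -1083441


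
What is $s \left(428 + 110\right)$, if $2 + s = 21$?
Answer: $10222$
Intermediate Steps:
$s = 19$ ($s = -2 + 21 = 19$)
$s \left(428 + 110\right) = 19 \left(428 + 110\right) = 19 \cdot 538 = 10222$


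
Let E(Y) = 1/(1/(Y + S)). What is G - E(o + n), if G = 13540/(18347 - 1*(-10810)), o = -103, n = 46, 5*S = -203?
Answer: 14296316/145785 ≈ 98.064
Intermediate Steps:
S = -203/5 (S = (⅕)*(-203) = -203/5 ≈ -40.600)
G = 13540/29157 (G = 13540/(18347 + 10810) = 13540/29157 ≈ 0.46438)
E(Y) = -203/5 + Y (E(Y) = 1/(1/(Y - 203/5)) = 1/(1/(-203/5 + Y)) = -203/5 + Y)
G - E(o + n) = 13540/29157 - (-203/5 + (-103 + 46)) = 13540/29157 - (-203/5 - 57) = 13540/29157 - 1*(-488/5) = 13540/29157 + 488/5 = 14296316/145785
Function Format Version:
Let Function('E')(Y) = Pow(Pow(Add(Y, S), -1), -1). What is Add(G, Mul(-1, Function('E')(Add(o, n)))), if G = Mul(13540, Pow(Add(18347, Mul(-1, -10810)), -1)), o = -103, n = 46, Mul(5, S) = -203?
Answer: Rational(14296316, 145785) ≈ 98.064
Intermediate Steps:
S = Rational(-203, 5) (S = Mul(Rational(1, 5), -203) = Rational(-203, 5) ≈ -40.600)
G = Rational(13540, 29157) (G = Mul(13540, Pow(Add(18347, 10810), -1)) = Mul(13540, Pow(29157, -1)) = Mul(13540, Rational(1, 29157)) = Rational(13540, 29157) ≈ 0.46438)
Function('E')(Y) = Add(Rational(-203, 5), Y) (Function('E')(Y) = Pow(Pow(Add(Y, Rational(-203, 5)), -1), -1) = Pow(Pow(Add(Rational(-203, 5), Y), -1), -1) = Add(Rational(-203, 5), Y))
Add(G, Mul(-1, Function('E')(Add(o, n)))) = Add(Rational(13540, 29157), Mul(-1, Add(Rational(-203, 5), Add(-103, 46)))) = Add(Rational(13540, 29157), Mul(-1, Add(Rational(-203, 5), -57))) = Add(Rational(13540, 29157), Mul(-1, Rational(-488, 5))) = Add(Rational(13540, 29157), Rational(488, 5)) = Rational(14296316, 145785)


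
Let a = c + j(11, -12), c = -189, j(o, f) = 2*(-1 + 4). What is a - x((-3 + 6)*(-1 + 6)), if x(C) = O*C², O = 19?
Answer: -4458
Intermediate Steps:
j(o, f) = 6 (j(o, f) = 2*3 = 6)
a = -183 (a = -189 + 6 = -183)
x(C) = 19*C²
a - x((-3 + 6)*(-1 + 6)) = -183 - 19*((-3 + 6)*(-1 + 6))² = -183 - 19*(3*5)² = -183 - 19*15² = -183 - 19*225 = -183 - 1*4275 = -183 - 4275 = -4458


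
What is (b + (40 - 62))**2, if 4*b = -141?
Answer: 52441/16 ≈ 3277.6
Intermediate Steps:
b = -141/4 (b = (1/4)*(-141) = -141/4 ≈ -35.250)
(b + (40 - 62))**2 = (-141/4 + (40 - 62))**2 = (-141/4 - 22)**2 = (-229/4)**2 = 52441/16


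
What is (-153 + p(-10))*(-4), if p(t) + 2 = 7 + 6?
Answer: 568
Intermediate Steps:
p(t) = 11 (p(t) = -2 + (7 + 6) = -2 + 13 = 11)
(-153 + p(-10))*(-4) = (-153 + 11)*(-4) = -142*(-4) = 568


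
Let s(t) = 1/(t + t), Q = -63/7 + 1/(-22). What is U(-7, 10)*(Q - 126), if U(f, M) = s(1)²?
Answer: -2971/88 ≈ -33.761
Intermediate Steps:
Q = -199/22 (Q = -63*⅐ + 1*(-1/22) = -9 - 1/22 = -199/22 ≈ -9.0455)
s(t) = 1/(2*t)
U(f, M) = ¼ (U(f, M) = ((½)/1)² = ((½)*1)² = (½)² = ¼)
U(-7, 10)*(Q - 126) = (-199/22 - 126)/4 = (¼)*(-2971/22) = -2971/88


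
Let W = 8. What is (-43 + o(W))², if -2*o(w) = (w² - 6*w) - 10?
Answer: 2116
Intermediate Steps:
o(w) = 5 + 3*w - w²/2 (o(w) = -((w² - 6*w) - 10)/2 = -(-10 + w² - 6*w)/2 = 5 + 3*w - w²/2)
(-43 + o(W))² = (-43 + (5 + 3*8 - ½*8²))² = (-43 + (5 + 24 - ½*64))² = (-43 + (5 + 24 - 32))² = (-43 - 3)² = (-46)² = 2116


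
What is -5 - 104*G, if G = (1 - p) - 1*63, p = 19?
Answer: 8419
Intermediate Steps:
G = -81 (G = (1 - 1*19) - 1*63 = (1 - 19) - 63 = -18 - 63 = -81)
-5 - 104*G = -5 - 104*(-81) = -5 + 8424 = 8419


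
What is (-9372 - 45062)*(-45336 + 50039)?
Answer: -256003102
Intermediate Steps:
(-9372 - 45062)*(-45336 + 50039) = -54434*4703 = -256003102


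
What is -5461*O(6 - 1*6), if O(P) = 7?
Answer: -38227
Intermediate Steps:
-5461*O(6 - 1*6) = -5461*7 = -38227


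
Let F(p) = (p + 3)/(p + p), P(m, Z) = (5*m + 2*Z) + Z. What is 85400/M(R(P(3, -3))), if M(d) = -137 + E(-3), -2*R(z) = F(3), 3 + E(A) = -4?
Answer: -10675/18 ≈ -593.06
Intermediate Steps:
P(m, Z) = 3*Z + 5*m (P(m, Z) = (2*Z + 5*m) + Z = 3*Z + 5*m)
E(A) = -7 (E(A) = -3 - 4 = -7)
F(p) = (3 + p)/(2*p) (F(p) = (3 + p)/((2*p)) = (3 + p)*(1/(2*p)) = (3 + p)/(2*p))
R(z) = -½ (R(z) = -(3 + 3)/(4*3) = -6/(4*3) = -½*1 = -½)
M(d) = -144 (M(d) = -137 - 7 = -144)
85400/M(R(P(3, -3))) = 85400/(-144) = 85400*(-1/144) = -10675/18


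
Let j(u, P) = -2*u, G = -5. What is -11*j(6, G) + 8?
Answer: 140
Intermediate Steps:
-11*j(6, G) + 8 = -(-22)*6 + 8 = -11*(-12) + 8 = 132 + 8 = 140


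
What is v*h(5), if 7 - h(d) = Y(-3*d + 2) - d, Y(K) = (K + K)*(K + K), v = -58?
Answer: 38512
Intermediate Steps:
Y(K) = 4*K² (Y(K) = (2*K)*(2*K) = 4*K²)
h(d) = 7 + d - 4*(2 - 3*d)² (h(d) = 7 - (4*(-3*d + 2)² - d) = 7 - (4*(2 - 3*d)² - d) = 7 - (-d + 4*(2 - 3*d)²) = 7 + (d - 4*(2 - 3*d)²) = 7 + d - 4*(2 - 3*d)²)
v*h(5) = -58*(-9 - 36*5² + 49*5) = -58*(-9 - 36*25 + 245) = -58*(-9 - 900 + 245) = -58*(-664) = 38512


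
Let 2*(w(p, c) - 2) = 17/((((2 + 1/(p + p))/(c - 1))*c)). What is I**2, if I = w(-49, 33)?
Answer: 1562304676/41409225 ≈ 37.728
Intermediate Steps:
w(p, c) = 2 + 17*(-1 + c)/(2*c*(2 + 1/(2*p))) (w(p, c) = 2 + (17/((((2 + 1/(p + p))/(c - 1))*c)))/2 = 2 + (17/((((2 + 1/(2*p))/(-1 + c))*c)))/2 = 2 + (17/((c*(2 + 1/(2*p))/(-1 + c))))/2 = 2 + (17*((-1 + c)/(c*(2 + 1/(2*p)))))/2 = 2 + (17*(-1 + c)/(c*(2 + 1/(2*p))))/2 = 2 + 17*(-1 + c)/(2*c*(2 + 1/(2*p))))
I = 39526/6435 (I = (-17*(-49) + 2*33 + 25*33*(-49))/(33*(1 + 4*(-49))) = (833 + 66 - 40425)/(33*(1 - 196)) = (1/33)*(-39526)/(-195) = (1/33)*(-1/195)*(-39526) = 39526/6435 ≈ 6.1423)
I**2 = (39526/6435)**2 = 1562304676/41409225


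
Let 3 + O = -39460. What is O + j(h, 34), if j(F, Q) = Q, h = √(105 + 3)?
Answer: -39429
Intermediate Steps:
O = -39463 (O = -3 - 39460 = -39463)
h = 6*√3 (h = √108 = 6*√3 ≈ 10.392)
O + j(h, 34) = -39463 + 34 = -39429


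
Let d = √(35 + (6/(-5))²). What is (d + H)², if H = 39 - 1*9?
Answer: (150 + √911)²/25 ≈ 1298.6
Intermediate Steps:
H = 30 (H = 39 - 9 = 30)
d = √911/5 (d = √(35 + (6*(-⅕))²) = √(35 + (-6/5)²) = √(35 + 36/25) = √(911/25) = √911/5 ≈ 6.0366)
(d + H)² = (√911/5 + 30)² = (30 + √911/5)²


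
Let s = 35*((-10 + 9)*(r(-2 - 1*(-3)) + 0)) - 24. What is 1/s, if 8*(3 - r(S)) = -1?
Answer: -8/1067 ≈ -0.0074977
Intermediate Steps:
r(S) = 25/8 (r(S) = 3 - 1/8*(-1) = 3 + 1/8 = 25/8)
s = -1067/8 (s = 35*((-10 + 9)*(25/8 + 0)) - 24 = 35*(-1*25/8) - 24 = 35*(-25/8) - 24 = -875/8 - 24 = -1067/8 ≈ -133.38)
1/s = 1/(-1067/8) = -8/1067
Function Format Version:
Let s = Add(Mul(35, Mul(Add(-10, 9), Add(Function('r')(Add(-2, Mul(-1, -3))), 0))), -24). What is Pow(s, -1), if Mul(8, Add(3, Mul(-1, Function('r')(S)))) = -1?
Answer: Rational(-8, 1067) ≈ -0.0074977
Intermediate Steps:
Function('r')(S) = Rational(25, 8) (Function('r')(S) = Add(3, Mul(Rational(-1, 8), -1)) = Add(3, Rational(1, 8)) = Rational(25, 8))
s = Rational(-1067, 8) (s = Add(Mul(35, Mul(Add(-10, 9), Add(Rational(25, 8), 0))), -24) = Add(Mul(35, Mul(-1, Rational(25, 8))), -24) = Add(Mul(35, Rational(-25, 8)), -24) = Add(Rational(-875, 8), -24) = Rational(-1067, 8) ≈ -133.38)
Pow(s, -1) = Pow(Rational(-1067, 8), -1) = Rational(-8, 1067)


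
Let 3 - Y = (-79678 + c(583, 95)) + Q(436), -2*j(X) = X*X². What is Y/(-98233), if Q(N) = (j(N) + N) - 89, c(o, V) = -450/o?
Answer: -24206313196/57269839 ≈ -422.67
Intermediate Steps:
j(X) = -X³/2 (j(X) = -X*X²/2 = -X³/2)
Q(N) = -89 + N - N³/2 (Q(N) = (-N³/2 + N) - 89 = (N - N³/2) - 89 = -89 + N - N³/2)
Y = 24206313196/583 (Y = 3 - ((-79678 - 450/583) + (-89 + 436 - ½*436³)) = 3 - ((-79678 - 450*1/583) + (-89 + 436 - ½*82881856)) = 3 - ((-79678 - 450/583) + (-89 + 436 - 41440928)) = 3 - (-46452724/583 - 41440581) = 3 - 1*(-24206311447/583) = 3 + 24206311447/583 = 24206313196/583 ≈ 4.1520e+7)
Y/(-98233) = (24206313196/583)/(-98233) = (24206313196/583)*(-1/98233) = -24206313196/57269839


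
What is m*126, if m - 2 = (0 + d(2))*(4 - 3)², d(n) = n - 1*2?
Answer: 252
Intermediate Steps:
d(n) = -2 + n (d(n) = n - 2 = -2 + n)
m = 2 (m = 2 + (0 + (-2 + 2))*(4 - 3)² = 2 + (0 + 0)*1² = 2 + 0*1 = 2 + 0 = 2)
m*126 = 2*126 = 252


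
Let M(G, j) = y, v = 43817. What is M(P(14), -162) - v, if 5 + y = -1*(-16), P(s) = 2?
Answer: -43806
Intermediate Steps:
y = 11 (y = -5 - 1*(-16) = -5 + 16 = 11)
M(G, j) = 11
M(P(14), -162) - v = 11 - 1*43817 = 11 - 43817 = -43806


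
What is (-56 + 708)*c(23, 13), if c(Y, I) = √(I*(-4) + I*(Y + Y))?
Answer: 652*√546 ≈ 15235.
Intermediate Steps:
c(Y, I) = √(-4*I + 2*I*Y) (c(Y, I) = √(-4*I + I*(2*Y)) = √(-4*I + 2*I*Y))
(-56 + 708)*c(23, 13) = (-56 + 708)*(√2*√(13*(-2 + 23))) = 652*(√2*√(13*21)) = 652*(√2*√273) = 652*√546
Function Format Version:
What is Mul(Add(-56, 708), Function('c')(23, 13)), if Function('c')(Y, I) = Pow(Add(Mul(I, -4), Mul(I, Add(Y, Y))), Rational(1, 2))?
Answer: Mul(652, Pow(546, Rational(1, 2))) ≈ 15235.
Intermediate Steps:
Function('c')(Y, I) = Pow(Add(Mul(-4, I), Mul(2, I, Y)), Rational(1, 2)) (Function('c')(Y, I) = Pow(Add(Mul(-4, I), Mul(I, Mul(2, Y))), Rational(1, 2)) = Pow(Add(Mul(-4, I), Mul(2, I, Y)), Rational(1, 2)))
Mul(Add(-56, 708), Function('c')(23, 13)) = Mul(Add(-56, 708), Mul(Pow(2, Rational(1, 2)), Pow(Mul(13, Add(-2, 23)), Rational(1, 2)))) = Mul(652, Mul(Pow(2, Rational(1, 2)), Pow(Mul(13, 21), Rational(1, 2)))) = Mul(652, Mul(Pow(2, Rational(1, 2)), Pow(273, Rational(1, 2)))) = Mul(652, Pow(546, Rational(1, 2)))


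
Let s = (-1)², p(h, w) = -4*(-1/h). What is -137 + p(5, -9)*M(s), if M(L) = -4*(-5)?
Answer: -121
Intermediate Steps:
p(h, w) = 4/h (p(h, w) = -(-4)/h = 4/h)
s = 1
M(L) = 20
-137 + p(5, -9)*M(s) = -137 + (4/5)*20 = -137 + (4*(⅕))*20 = -137 + (⅘)*20 = -137 + 16 = -121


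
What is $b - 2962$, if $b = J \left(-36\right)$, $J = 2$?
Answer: $-3034$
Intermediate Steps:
$b = -72$ ($b = 2 \left(-36\right) = -72$)
$b - 2962 = -72 - 2962 = -3034$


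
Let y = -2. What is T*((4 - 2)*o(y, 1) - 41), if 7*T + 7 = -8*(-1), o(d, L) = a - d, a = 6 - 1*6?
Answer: -37/7 ≈ -5.2857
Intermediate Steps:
a = 0 (a = 6 - 6 = 0)
o(d, L) = -d (o(d, L) = 0 - d = -d)
T = ⅐ (T = -1 + (-8*(-1))/7 = -1 + (⅐)*8 = -1 + 8/7 = ⅐ ≈ 0.14286)
T*((4 - 2)*o(y, 1) - 41) = ((4 - 2)*(-1*(-2)) - 41)/7 = (2*2 - 41)/7 = (4 - 41)/7 = (⅐)*(-37) = -37/7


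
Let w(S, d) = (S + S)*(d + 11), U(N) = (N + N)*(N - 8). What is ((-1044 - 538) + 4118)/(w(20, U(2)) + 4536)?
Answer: 317/502 ≈ 0.63147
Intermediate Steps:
U(N) = 2*N*(-8 + N) (U(N) = (2*N)*(-8 + N) = 2*N*(-8 + N))
w(S, d) = 2*S*(11 + d) (w(S, d) = (2*S)*(11 + d) = 2*S*(11 + d))
((-1044 - 538) + 4118)/(w(20, U(2)) + 4536) = ((-1044 - 538) + 4118)/(2*20*(11 + 2*2*(-8 + 2)) + 4536) = (-1582 + 4118)/(2*20*(11 + 2*2*(-6)) + 4536) = 2536/(2*20*(11 - 24) + 4536) = 2536/(2*20*(-13) + 4536) = 2536/(-520 + 4536) = 2536/4016 = 2536*(1/4016) = 317/502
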